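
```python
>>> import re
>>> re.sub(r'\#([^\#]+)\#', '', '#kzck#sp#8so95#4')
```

Matches: at [0:6] → '#kzck#'; at [8:15] → '#8so95#'.
Every occurrence is swapped for ''.

'sp4'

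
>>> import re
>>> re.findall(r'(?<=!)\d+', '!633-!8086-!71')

['633', '8086', '71']

The `(?=…)`/`(?<=…)` assertion just peeks at neighbouring text; it doesn't advance the match position.
Scanning left to right: at [1:4] → '633'; at [6:10] → '8086'; at [12:14] → '71'.
No capturing groups, so `findall` returns the 3 full match strings.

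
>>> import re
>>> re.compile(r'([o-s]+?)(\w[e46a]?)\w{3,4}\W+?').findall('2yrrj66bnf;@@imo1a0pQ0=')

2 groups means each result is a tuple of 2 captured strings — 2 here.

[('rr', 'j6'), ('o', '1a')]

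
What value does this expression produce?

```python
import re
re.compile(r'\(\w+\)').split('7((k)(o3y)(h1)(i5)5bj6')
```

['7(', '', '', '', '5bj6']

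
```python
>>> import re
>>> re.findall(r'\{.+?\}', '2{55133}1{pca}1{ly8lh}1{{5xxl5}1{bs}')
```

['{55133}', '{pca}', '{ly8lh}', '{{5xxl5}', '{bs}']

With the lazy modifier that quantifier settles for the fewest repetitions that let the rest of the pattern succeed (the atoms after it are unaffected and can still be greedy).
Walking the string: at [1:8] → '{55133}'; at [9:14] → '{pca}'; at [15:22] → '{ly8lh}'; at [23:31] → '{{5xxl5}'; at [32:36] → '{bs}'.
No capturing groups, so `findall` returns the 5 full match strings.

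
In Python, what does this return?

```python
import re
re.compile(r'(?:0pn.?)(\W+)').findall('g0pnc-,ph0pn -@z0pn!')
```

['-,', '-@', '!']

This matches the literal '0pn', then optionally any character (non-capturing group); then one or more of a non-word character (captured).
Scanning left to right: at [1:7] match '0pnc-,', group 1 = '-,'; at [9:15] match '0pn -@', group 1 = '-@'; at [16:20] match '0pn!', group 1 = '!'.
`findall` collects group 1 from each match (3 total).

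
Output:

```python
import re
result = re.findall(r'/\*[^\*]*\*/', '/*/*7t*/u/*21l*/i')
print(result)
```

Scanning left to right: at [2:8] → '/*7t*/'; at [9:16] → '/*21l*/'.
With no groups in the pattern, `findall` gives back each whole match — 2 here.

['/*7t*/', '/*21l*/']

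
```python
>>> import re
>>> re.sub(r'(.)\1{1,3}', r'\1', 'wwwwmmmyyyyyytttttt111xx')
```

'wmyytt1x'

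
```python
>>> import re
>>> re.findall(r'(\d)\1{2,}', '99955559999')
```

['9', '5', '9']

`\1` has to match the exact text group 1 already captured.
Walking the string: at [0:3] match '999', group 1 = '9'; at [3:7] match '5555', group 1 = '5'; at [7:11] match '9999', group 1 = '9'.
With a single group, `findall` returns only what that group captured — 3 items.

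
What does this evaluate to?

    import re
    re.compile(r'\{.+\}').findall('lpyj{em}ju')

['{em}']

Since nothing is captured, `findall` lists the 1 matched substring directly.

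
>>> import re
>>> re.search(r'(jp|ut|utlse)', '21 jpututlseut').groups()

`re.search` tries every starting position until one works.
The match spans [3:5] → 'jp'.
Captured: group 1 = 'jp'.

('jp',)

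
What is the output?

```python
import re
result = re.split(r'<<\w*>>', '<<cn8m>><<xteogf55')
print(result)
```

Each match becomes a cut point; 2 segments remain.

['', '<<xteogf55']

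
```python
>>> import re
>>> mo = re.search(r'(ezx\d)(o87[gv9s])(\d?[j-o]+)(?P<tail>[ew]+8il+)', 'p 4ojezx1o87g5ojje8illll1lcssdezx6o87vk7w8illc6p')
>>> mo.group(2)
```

Pattern: the literal 'ezx', then a digit (captured); then the literal 'o8', then the literal '7', then one of [gv9s] (captured); then optionally a digit, then one or more of a character in [j-o] (captured); then one or more of one of [ew], then the literal '8i', then one or more of the literal 'l' (captured as 'tail').
`re.search` scans for the first position where the pattern succeeds.
The match spans [5:24] → 'ezx1o87g5ojje8illll'.
Captured: group 1 = 'ezx1', group 2 = 'o87g', group 3 = '5ojj', group 4 = 'e8illll'.

'o87g'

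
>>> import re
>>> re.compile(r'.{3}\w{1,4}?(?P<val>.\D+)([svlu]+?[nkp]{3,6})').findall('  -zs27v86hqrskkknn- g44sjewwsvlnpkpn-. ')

This matches exactly 3 of any character, then 1 to 4 of a word character (lazy); then any character, then one or more of a non-digit (captured as 'val'); then one or more of one of [svlu] (lazy), then 3 to 6 of one of [nkp] (captured).
Because the quantifier is non-greedy, it stops expanding at the earliest point where the rest of the pattern can succeed.
Walking the string: at [2:19] match '-zs27v86hqrskkknn', groups = ('6hqr', 'skkknn'); at [19:37] match '- g44sjewwsvlnpkpn', groups = ('4sjewwsv', 'lnpkpn').
With 2 capturing groups, `findall` returns a 2-tuple per match.

[('6hqr', 'skkknn'), ('4sjewwsv', 'lnpkpn')]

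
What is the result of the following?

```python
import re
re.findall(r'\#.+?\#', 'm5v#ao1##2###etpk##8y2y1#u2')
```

['#ao1#', '#2#', '##etpk#', '#8y2y1#']

With the lazy modifier that quantifier settles for the fewest repetitions that let the rest of the pattern succeed (the atoms after it are unaffected and can still be greedy).
Scanning left to right: at [3:8] → '#ao1#'; at [8:11] → '#2#'; at [11:18] → '##etpk#'; at [18:25] → '#8y2y1#'.
No capturing groups, so `findall` returns the 4 full match strings.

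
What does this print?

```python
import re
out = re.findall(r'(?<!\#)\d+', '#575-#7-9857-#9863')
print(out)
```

The negative lookahead/lookbehind blocks any match where the forbidden context is present.
Scanning left to right: at [2:4] → '75'; at [8:12] → '9857'; at [15:18] → '863'.
`findall` yields the raw match text (3 of them) because the pattern has no groups.

['75', '9857', '863']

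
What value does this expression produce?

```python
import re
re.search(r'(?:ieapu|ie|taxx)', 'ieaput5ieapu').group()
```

'ieapu'

Alternation isn't longest-match — the leftmost alternative that fits at this position is chosen.
`re.search` scans for the first position where the pattern succeeds.
The match spans [0:5] → 'ieapu'.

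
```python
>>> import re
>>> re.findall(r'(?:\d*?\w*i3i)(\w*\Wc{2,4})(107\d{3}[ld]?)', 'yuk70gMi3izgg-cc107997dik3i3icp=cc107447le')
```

[('zgg-cc', '107997d'), ('cp=cc', '107447l')]

The pattern matches zero or more of a digit (lazy), then zero or more of a word character, then the literal 'i3i' (non-capturing group); then zero or more of a word character, then a non-word character, then 2 to 4 of the literal 'c' (captured); then the literal '107', then exactly 3 of a digit, then optionally one of [ld] (captured).
Matches: at [0:23] match 'yuk70gMi3izgg-cc107997d', groups = ('zgg-cc', '107997d'); at [23:41] match 'ik3i3icp=cc107447l', groups = ('cp=cc', '107447l').
`findall` packs the 2 group values into a tuple for every match.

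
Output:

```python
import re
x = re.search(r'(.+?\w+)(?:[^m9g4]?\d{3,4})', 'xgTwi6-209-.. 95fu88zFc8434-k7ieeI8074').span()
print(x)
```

The pattern matches one or more of any character (lazy), then one or more of a word character (captured); then optionally any character except [m9g4], then 3 to 4 of a digit (non-capturing group).
With the lazy modifier that quantifier settles for the fewest repetitions that let the rest of the pattern succeed (the atoms after it are unaffected and can still be greedy).
`search` walks the string left to right and returns the first match it finds.
The match spans [0:10] → 'xgTwi6-209'.
Captured: group 1 = 'xgTwi6'.

(0, 10)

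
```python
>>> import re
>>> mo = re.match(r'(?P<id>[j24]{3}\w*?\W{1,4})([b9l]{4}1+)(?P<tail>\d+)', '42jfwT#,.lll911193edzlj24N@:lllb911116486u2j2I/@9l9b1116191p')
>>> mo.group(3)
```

'93'

The match spans [0:18] → '42jfwT#,.lll911193'.
Captured: group 1 = '42jfwT#,.', group 2 = 'lll9111', group 3 = '93'.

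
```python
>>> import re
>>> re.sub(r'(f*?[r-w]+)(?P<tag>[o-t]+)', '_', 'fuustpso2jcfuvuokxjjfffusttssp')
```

Pattern: zero or more of a literal 'f' (lazy), then one or more of a character in [r-w] (captured); then one or more of a character in [o-t] (captured as 'tag').
Each match is replaced by '_'.

'_2jc_kxjj_'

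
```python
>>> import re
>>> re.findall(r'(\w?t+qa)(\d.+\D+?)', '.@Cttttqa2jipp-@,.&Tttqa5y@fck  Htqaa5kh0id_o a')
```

2 groups means the one result is a tuple of 2 captured strings — 1 here.

[('Cttttqa', '2jipp-@,.&Tttqa5y@fck  Htqaa5kh0id_o a')]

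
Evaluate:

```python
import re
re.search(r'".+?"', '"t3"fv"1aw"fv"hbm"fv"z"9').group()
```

With the lazy modifier that quantifier settles for the fewest repetitions that let the rest of the pattern succeed (the atoms after it are unaffected and can still be greedy).
Unlike `match`, `search` isn't anchored — it looks for the pattern anywhere in the string.
The match spans [0:4] → '"t3"'.

'"t3"'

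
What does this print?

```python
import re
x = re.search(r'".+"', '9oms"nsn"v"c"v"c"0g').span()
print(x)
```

(4, 17)

The match spans [4:17] → '"nsn"v"c"v"c"'.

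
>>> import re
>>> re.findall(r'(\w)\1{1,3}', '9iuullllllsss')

['u', 'l', 'l', 's']

`\1` has to match the exact text group 1 already captured.
Scanning left to right: at [2:4] match 'uu', group 1 = 'u'; at [4:8] match 'llll', group 1 = 'l'; at [8:10] match 'll', group 1 = 'l'; at [10:13] match 'sss', group 1 = 's'.
Because there's exactly one group, `findall` drops the full match and keeps group 1 from each hit.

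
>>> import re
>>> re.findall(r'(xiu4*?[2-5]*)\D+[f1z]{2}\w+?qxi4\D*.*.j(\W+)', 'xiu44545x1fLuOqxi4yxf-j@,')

This matches the literal 'xiu', then zero or more of a literal '4' (lazy), then zero or more of a character in [2-5] (captured); then one or more of a non-digit, then exactly 2 of one of [f1z], then one or more of a word character (lazy); then the literal 'qxi', then the literal '4', then zero or more of a non-digit; then zero or more of any character; then any character, then a literal 'j'; then one or more of a non-word character (captured).
`findall` packs the 2 group values into a tuple for every match.

[('xiu44545', '@,')]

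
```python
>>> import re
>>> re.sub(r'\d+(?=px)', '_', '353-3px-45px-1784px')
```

'353-_px-_px-_px'

The positive lookaround only admits positions where the adjacent text matches; those characters stay outside the span.
Matches: at [4:5] → '3'; at [8:10] → '45'; at [13:17] → '1784'.
Each match is replaced by '_'.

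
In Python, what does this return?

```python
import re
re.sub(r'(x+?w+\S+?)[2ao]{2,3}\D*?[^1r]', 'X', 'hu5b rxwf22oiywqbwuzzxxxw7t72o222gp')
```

Pattern: one or more of a literal 'x' (lazy), then one or more of a literal 'w', then one or more of a non-whitespace character (lazy) (captured); then 2 to 3 of one of [2ao], then zero or more of a non-digit (lazy), then any character except [1r].
Every occurrence is swapped for 'X'.

'hu5b rXywqbwuzzX2gp'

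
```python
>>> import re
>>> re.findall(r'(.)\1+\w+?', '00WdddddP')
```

['0', 'd']

`\1` is not a pattern — it's the concrete string captured by group 1, re-applied verbatim.
Matches: at [0:3] match '00W', group 1 = '0'; at [3:9] match 'dddddP', group 1 = 'd'.
One capturing group, so `findall` returns just the captured substring from each match — 2 in all.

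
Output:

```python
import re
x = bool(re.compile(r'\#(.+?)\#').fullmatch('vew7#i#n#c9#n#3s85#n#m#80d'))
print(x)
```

False

`fullmatch` succeeds only if the pattern covers the string from start to end.
Here there's no way to consume every character, so the call returns None, and `bool(None)` is False.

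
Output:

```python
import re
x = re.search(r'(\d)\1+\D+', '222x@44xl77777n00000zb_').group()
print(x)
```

A backreference is literal: `\1` must see the identical characters the first group matched.
Unlike `match`, `search` isn't anchored — it looks for the pattern anywhere in the string.
The match spans [0:5] → '222x@'.
Captured: group 1 = '2'.

222x@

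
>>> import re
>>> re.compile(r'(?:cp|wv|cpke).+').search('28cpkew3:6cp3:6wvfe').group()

`re.search` tries every starting position until one works.
The match spans [2:19] → 'cpkew3:6cp3:6wvfe'.

'cpkew3:6cp3:6wvfe'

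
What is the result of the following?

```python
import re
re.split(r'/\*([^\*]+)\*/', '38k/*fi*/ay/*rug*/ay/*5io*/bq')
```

Matches to split on: at [3:9] → '/*fi*/'; at [11:18] → '/*rug*/'; at [20:27] → '/*5io*/'.
`re.split` interleaves the captured-group text with the surrounding fragments.

['38k', 'fi', 'ay', 'rug', 'ay', '5io', 'bq']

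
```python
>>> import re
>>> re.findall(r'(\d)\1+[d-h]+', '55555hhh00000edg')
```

['5', '0']

After group 1 captures some text, `\1` only succeeds where that same text appears again.
One capturing group, so `findall` returns just the captured substring from each match — 2 in all.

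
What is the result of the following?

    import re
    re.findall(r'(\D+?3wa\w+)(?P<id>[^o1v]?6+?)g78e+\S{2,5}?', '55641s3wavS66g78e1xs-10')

[('s3wavS6', '6')]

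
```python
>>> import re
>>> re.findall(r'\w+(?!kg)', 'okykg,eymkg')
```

Because the assertion is negative and zero-width, positions next to the forbidden text are skipped.
Matches: at [0:5] → 'okykg'; at [6:11] → 'eymkg'.
Since nothing is captured, `findall` lists the 2 matched substrings directly.

['okykg', 'eymkg']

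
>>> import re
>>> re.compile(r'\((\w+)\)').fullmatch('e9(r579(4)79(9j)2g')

None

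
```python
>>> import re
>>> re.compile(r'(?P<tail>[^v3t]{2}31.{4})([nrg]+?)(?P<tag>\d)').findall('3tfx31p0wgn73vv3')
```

[('fx31p0wg', 'n', '7')]

The pattern matches exactly 2 of any character except [v3t], then the literal '31', then exactly 4 of any character (captured as 'tail'); then one or more of one of [nrg] (lazy) (captured); then a digit (captured as 'tag').
Matches: at [2:12] match 'fx31p0wgn7', groups = ('fx31p0wg', 'n', '7').
With 3 capturing groups, `findall` returns a 3-tuple per match.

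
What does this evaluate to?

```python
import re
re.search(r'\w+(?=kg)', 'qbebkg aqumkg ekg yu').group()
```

'qbeb'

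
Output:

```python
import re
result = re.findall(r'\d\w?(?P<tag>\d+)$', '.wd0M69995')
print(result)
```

Pattern: a digit, then optionally a word character; then one or more of a digit (captured as 'tag'); then anchored at the end.
Walking the string: at [3:10] match '0M69995', group 1 = '69995'.
`findall` collects group 1 from the one match (1 total).

['69995']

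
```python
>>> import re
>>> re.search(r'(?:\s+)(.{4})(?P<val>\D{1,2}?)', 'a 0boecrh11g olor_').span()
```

This matches one or more of whitespace (non-capturing group); then exactly 4 of any character (captured); then 1 to 2 of a non-digit (lazy) (captured as 'val').
The match spans [1:7] → ' 0boec'.

(1, 7)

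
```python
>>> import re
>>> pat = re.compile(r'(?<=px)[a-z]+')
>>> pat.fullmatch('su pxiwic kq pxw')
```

The lookaround is zero-width — it requires the adjacent text to match without consuming it, so the asserted text isn't part of the match.
`re.fullmatch` requires the pattern to consume the entire string.
Here the pattern can't cover the whole string, so the call returns None.

None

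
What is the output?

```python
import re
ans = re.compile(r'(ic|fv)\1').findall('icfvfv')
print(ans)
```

['fv']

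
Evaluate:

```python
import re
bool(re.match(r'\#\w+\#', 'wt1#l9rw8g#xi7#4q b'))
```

`re.match` only tries the pattern at the start of the string.
Here position 0 doesn't satisfy it, so the call returns None, and `bool(None)` is False.

False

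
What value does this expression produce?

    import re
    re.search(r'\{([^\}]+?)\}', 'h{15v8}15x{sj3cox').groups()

('15v8',)

The match spans [1:7] → '{15v8}'.
Captured: group 1 = '15v8'.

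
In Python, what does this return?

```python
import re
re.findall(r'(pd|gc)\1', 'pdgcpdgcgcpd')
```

The backreference `\1` re-matches whatever the first group consumed, character for character.
Walking the string: at [6:10] match 'gcgc', group 1 = 'gc'.
`findall` collects group 1 from the one match (1 total).

['gc']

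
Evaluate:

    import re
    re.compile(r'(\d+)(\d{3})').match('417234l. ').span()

(0, 6)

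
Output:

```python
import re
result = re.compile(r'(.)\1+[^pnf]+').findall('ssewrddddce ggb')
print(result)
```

After group 1 captures some text, `\1` only succeeds where that same text appears again.
One capturing group, so `findall` returns just the captured substring from the one match — 1 in all.

['s']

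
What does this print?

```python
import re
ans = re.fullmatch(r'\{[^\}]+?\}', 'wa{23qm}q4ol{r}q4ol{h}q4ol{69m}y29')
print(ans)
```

None

`re.fullmatch` is like wrapping the pattern in `^…$` (in single-line mode).
Here the pattern can't cover the whole string, so the call returns None.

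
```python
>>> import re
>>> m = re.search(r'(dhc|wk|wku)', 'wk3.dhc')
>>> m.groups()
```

('wk',)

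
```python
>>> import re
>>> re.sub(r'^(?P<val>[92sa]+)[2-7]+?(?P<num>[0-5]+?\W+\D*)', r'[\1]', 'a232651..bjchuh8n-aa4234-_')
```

'[a2]8n-aa4234-_'

Each match is replaced using the text its own group 1 captured.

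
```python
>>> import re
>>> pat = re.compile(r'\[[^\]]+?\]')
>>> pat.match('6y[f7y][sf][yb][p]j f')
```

None

`re.match` won't scan ahead — the pattern has to work from the very first character.
Here the pattern fails at index 0, so the call returns None.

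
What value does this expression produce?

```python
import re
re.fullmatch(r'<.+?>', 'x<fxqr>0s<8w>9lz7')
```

None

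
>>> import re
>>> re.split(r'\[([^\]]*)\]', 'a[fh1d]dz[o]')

`re.split` interleaves the captured-group text with the surrounding fragments.

['a', 'fh1d', 'dz', 'o', '']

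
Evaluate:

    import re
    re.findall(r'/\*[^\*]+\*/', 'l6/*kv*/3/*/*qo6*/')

['/*kv*/', '/*qo6*/']

No capturing groups, so `findall` returns the 2 full match strings.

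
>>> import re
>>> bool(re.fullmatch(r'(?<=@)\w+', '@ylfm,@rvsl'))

False

The lookaround is zero-width — it requires the adjacent text to match without consuming it, so the asserted text isn't part of the match.
`re.fullmatch` requires the pattern to consume the entire string.
Here there's no way to consume every character, so the call returns None, and `bool(None)` is False.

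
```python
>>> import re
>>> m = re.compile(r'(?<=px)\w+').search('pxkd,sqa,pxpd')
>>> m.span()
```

(2, 4)

The positive lookaround only admits positions where the adjacent text matches; those characters stay outside the span.
The match spans [2:4] → 'kd'.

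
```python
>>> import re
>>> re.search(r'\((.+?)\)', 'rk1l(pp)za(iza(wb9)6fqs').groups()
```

A `+?`/`*?`/`{m,n}?` starts at its minimum and grows only as far as needed for what follows to match.
`re.search` tries every starting position until one works.
The match spans [4:8] → '(pp)'.
Captured: group 1 = 'pp'.

('pp',)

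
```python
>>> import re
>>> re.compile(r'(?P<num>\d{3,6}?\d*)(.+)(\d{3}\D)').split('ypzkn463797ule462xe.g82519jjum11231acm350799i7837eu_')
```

Pattern: 3 to 6 of a digit (lazy), then zero or more of a digit (captured as 'num'); then one or more of any character (captured); then exactly 3 of a digit, then a non-digit (captured).
Matches to split on: at [5:50] → '463797ule462xe.g82519jjum11231acm350799i7837e'.
Because the pattern has a capturing group, `split` also inserts each captured text between the pieces.

['ypzkn', '463797', 'ule462xe.g82519jjum11231acm350799i7', '837e', 'u_']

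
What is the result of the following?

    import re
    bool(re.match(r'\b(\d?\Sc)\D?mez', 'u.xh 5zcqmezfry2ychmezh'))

False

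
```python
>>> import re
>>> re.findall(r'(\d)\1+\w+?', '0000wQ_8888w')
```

['0', '8']

After group 1 captures some text, `\1` only succeeds where that same text appears again.
Scanning left to right: at [0:5] match '0000w', group 1 = '0'; at [7:12] match '8888w', group 1 = '8'.
Because there's exactly one group, `findall` drops the full match and keeps group 1 from each hit.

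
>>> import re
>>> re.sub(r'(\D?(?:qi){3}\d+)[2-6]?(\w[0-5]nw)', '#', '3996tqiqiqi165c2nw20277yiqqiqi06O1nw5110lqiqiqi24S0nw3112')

'3996#20277yiqqiqi06O1nw5110#3112'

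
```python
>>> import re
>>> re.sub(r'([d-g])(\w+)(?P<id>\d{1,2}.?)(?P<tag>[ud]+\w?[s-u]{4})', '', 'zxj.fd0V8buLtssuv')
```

'zxj.v'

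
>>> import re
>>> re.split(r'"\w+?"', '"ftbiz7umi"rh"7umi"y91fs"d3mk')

['', 'rh', 'y91fs"d3mk']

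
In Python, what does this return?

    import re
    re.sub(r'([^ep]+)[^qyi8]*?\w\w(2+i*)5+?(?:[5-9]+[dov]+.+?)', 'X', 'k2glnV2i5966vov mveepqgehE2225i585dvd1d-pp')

'XmveepqgehE2225i585dvd1d-pp'

Pattern: one or more of any character except [ep] (captured); then zero or more of any character except [qyi8] (lazy); then a word character, then a word character; then one or more of the literal '2', then zero or more of a literal 'i' (captured); then one or more of a literal '5' (lazy); then one or more of a character in [5-9], then one or more of one of [dov], then one or more of any character (lazy) (non-capturing group).
Matches: at [0:16] → 'k2glnV2i5966vov '.
Each match is replaced by 'X'.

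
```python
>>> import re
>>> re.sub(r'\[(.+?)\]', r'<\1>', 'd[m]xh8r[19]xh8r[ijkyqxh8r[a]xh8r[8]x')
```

'd<m>xh8r<19>xh8r<ijkyqxh8r[a>xh8r<8>x'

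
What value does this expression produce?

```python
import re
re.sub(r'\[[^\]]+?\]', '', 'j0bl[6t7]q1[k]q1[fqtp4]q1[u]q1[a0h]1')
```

'j0blq1q1q1q11'

Matches: at [4:9] → '[6t7]'; at [11:14] → '[k]'; at [16:23] → '[fqtp4]'; at [25:28] → '[u]'; at [30:35] → '[a0h]'.
Each match is replaced by ''.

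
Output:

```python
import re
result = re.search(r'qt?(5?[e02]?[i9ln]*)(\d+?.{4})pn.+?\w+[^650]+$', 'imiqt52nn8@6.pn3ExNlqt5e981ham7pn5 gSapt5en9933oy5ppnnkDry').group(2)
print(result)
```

81ham7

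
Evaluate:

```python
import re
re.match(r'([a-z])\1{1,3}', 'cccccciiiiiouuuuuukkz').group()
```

A backreference is literal: `\1` must see the identical characters the first group matched.
`re.match` won't scan ahead — the pattern has to work from the very first character.
The match spans [0:4] → 'cccc'.
Captured: group 1 = 'c'.

'cccc'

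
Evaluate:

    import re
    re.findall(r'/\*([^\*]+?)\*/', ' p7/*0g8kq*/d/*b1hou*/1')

['0g8kq', 'b1hou']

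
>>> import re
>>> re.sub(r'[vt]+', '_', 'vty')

'_y'

Pattern: one or more of one of [vt].
Matches: at [0:2] → 'vt'.
`sub` substitutes '_' at each match site.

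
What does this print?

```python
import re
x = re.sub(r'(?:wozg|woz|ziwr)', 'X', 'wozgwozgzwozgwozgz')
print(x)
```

Alternation tries branches left to right and keeps the first one that lets the overall match succeed at that position.
Every occurrence is swapped for 'X'.

XXzXXz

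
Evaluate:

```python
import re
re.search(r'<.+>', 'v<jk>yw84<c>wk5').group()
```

'<jk>yw84<c>'

`search` walks the string left to right and returns the first match it finds.
The match spans [1:12] → '<jk>yw84<c>'.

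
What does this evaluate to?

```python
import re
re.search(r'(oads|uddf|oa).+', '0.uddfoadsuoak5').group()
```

'uddfoadsuoak5'

`re.search` tries every starting position until one works.
The match spans [2:15] → 'uddfoadsuoak5'.
Captured: group 1 = 'uddf'.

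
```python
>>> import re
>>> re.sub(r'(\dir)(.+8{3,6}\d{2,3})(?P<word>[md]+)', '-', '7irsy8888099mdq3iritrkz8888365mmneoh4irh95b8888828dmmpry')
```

Pattern: a digit, then the literal 'ir' (captured); then one or more of any character, then 3 to 6 of a literal '8', then 2 to 3 of a digit (captured); then one or more of one of [md] (captured as 'word').
Every occurrence is swapped for '-'.

'-pry'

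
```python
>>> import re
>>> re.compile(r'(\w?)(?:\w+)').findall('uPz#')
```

['u']

The pattern matches optionally a word character (captured); then one or more of a word character (non-capturing group).
Scanning left to right: at [0:3] match 'uPz', group 1 = 'u'.
One capturing group, so `findall` returns just the captured substring from the one match — 1 in all.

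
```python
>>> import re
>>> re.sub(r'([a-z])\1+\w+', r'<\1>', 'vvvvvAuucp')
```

'<v>'

`\1` is not a pattern — it's the concrete string captured by group 1, re-applied verbatim.
Matches: at [0:10] → 'vvvvvAuucp'.
`\1` in the replacement pulls in group 1's text for each match.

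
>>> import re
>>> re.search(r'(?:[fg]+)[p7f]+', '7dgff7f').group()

The match spans [2:7] → 'gff7f'.

'gff7f'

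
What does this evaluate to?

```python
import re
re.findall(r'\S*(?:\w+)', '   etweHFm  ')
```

['etweHFm']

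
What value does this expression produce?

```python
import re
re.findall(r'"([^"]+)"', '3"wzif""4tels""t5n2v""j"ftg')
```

['wzif', '4tels', 't5n2v', 'j']

Because there's exactly one group, `findall` drops the full match and keeps group 1 from each hit.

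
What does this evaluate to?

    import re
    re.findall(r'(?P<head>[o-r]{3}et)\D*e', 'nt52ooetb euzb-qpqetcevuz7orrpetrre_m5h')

['qpqet', 'rrpet']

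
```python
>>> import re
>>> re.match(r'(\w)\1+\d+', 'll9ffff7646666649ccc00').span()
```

(0, 3)

`re.match` won't scan ahead — the pattern has to work from the very first character.
The match spans [0:3] → 'll9'.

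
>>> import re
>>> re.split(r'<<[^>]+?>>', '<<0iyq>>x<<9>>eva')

['', 'x', 'eva']

Matches to split on: at [0:8] → '<<0iyq>>'; at [9:14] → '<<9>>'.
`split` removes every match and returns the 3 fragments in between.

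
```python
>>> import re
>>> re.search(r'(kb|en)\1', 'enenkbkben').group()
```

After group 1 captures some text, `\1` only succeeds where that same text appears again.
The match spans [0:4] → 'enen'.

'enen'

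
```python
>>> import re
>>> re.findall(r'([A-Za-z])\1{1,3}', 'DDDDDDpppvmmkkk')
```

['D', 'D', 'p', 'm', 'k']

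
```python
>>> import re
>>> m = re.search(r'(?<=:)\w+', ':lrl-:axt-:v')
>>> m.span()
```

(1, 4)

The positive lookaround only admits positions where the adjacent text matches; those characters stay outside the span.
The match spans [1:4] → 'lrl'.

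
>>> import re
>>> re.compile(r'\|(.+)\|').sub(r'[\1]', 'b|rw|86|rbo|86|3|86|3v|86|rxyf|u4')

'b[rw|86|rbo|86|3|86|3v|86|rxyf]u4'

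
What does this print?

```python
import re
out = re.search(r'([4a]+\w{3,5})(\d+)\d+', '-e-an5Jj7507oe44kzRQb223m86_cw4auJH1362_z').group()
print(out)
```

an5Jj7507

This matches one or more of one of [4a], then 3 to 5 of a word character (captured); then one or more of a digit (captured); then one or more of a digit.
The match spans [3:12] → 'an5Jj7507'.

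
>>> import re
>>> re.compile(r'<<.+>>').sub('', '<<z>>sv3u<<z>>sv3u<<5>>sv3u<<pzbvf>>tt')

'tt'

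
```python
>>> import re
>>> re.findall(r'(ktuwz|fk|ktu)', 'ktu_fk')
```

['ktu', 'fk']

`findall` collects group 1 from each match (2 total).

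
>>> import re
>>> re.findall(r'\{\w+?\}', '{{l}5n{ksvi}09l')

With no groups in the pattern, `findall` gives back each whole match — 2 here.

['{l}', '{ksvi}']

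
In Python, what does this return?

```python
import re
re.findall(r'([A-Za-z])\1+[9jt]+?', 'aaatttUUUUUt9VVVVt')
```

['a', 'U', 'V']

After group 1 captures some text, `\1` only succeeds where that same text appears again.
Walking the string: at [0:4] match 'aaat', group 1 = 'a'; at [6:12] match 'UUUUUt', group 1 = 'U'; at [13:18] match 'VVVVt', group 1 = 'V'.
With a single group, `findall` returns only what that group captured — 3 items.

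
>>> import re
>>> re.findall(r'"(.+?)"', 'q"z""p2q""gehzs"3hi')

['z', 'p2q', 'gehzs']

A `+?`/`*?`/`{m,n}?` starts at its minimum and grows only as far as needed for what follows to match.
`findall` collects group 1 from each match (3 total).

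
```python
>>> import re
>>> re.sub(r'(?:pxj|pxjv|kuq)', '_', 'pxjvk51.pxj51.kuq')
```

The regex engine tests alternatives in the order written; an earlier branch that matches wins even if a later one would match more.
Matches: at [0:3] → 'pxj'; at [8:11] → 'pxj'; at [14:17] → 'kuq'.
Each match is replaced by '_'.

'_vk51._51._'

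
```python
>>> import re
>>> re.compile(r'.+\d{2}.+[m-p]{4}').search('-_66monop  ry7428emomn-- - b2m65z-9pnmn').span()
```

(0, 39)

Pattern: one or more of any character; then exactly 2 of a digit, then one or more of any character, then exactly 4 of a character in [m-p].
Unlike `match`, `search` isn't anchored — it looks for the pattern anywhere in the string.
The match spans [0:39] → '-_66monop  ry7428emomn-- - b2m65z-9pnmn'.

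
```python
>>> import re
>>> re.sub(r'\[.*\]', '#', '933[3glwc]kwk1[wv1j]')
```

Matches: at [3:20] → '[3glwc]kwk1[wv1j]'.
Every occurrence is swapped for '#'.

'933#'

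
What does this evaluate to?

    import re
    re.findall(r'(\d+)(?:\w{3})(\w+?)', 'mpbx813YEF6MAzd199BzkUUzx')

Pattern: one or more of a digit (captured); then exactly 3 of a word character (non-capturing group); then one or more of a word character (lazy) (captured).
Because the quantifier is non-greedy, it stops expanding at the earliest point where the rest of the pattern can succeed.
Scanning left to right: at [4:11] match '813YEF6', groups = ('813', '6'); at [15:22] match '199BzkU', groups = ('199', 'U').
`findall` packs the 2 group values into a tuple for every match.

[('813', '6'), ('199', 'U')]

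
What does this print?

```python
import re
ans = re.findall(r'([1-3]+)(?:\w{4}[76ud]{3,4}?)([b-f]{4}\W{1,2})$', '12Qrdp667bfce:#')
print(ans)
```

This matches one or more of a character in [1-3] (captured); then exactly 4 of a word character, then 3 to 4 of one of [76ud] (lazy) (non-capturing group); then exactly 4 of a character in [b-f], then 1 to 2 of a non-word character (captured); then anchored at the end.
Walking the string: at [0:15] match '12Qrdp667bfce:#', groups = ('12', 'bfce:#').
Multiple groups make `findall` return tuples — one 2-tuple for the one match.

[('12', 'bfce:#')]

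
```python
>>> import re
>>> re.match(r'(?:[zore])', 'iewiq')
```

None

The pattern matches one of [zore] (non-capturing group).
`match` is anchored at position 0; if the pattern doesn't fit there, it returns None.
Here position 0 doesn't satisfy it, so the call returns None.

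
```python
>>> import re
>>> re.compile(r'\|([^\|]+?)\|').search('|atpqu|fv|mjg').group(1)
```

Unlike `match`, `search` isn't anchored — it looks for the pattern anywhere in the string.
The match spans [0:7] → '|atpqu|'.
Captured: group 1 = 'atpqu'.

'atpqu'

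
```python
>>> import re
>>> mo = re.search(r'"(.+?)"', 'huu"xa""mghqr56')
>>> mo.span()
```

(3, 7)

A non-greedy quantifier consumes as few characters as it can — just enough that the remainder of the pattern still matches from where it stops; whatever follows it matches normally.
`search` walks the string left to right and returns the first match it finds.
The match spans [3:7] → '"xa"'.
Captured: group 1 = 'xa'.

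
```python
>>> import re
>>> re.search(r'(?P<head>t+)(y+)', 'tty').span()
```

(0, 3)

The pattern matches one or more of a literal 't' (captured as 'head'); then one or more of a literal 'y' (captured).
`search` walks the string left to right and returns the first match it finds.
The match spans [0:3] → 'tty'.
Captured: group 1 = 'tt', group 2 = 'y'.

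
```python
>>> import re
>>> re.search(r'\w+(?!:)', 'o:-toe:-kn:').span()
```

(3, 5)

Because the assertion is negative and zero-width, positions next to the forbidden text are skipped.
The match spans [3:5] → 'to'.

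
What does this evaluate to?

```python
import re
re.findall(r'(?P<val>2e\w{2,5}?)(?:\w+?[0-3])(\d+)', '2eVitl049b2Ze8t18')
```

[('2eVi', '49')]

This matches the literal '2e', then 2 to 5 of a word character (lazy) (captured as 'val'); then one or more of a word character (lazy), then a character in [0-3] (non-capturing group); then one or more of a digit (captured).
A `+?`/`*?`/`{m,n}?` starts at its minimum and grows only as far as needed for what follows to match.
Walking the string: at [0:9] match '2eVitl049', groups = ('2eVi', '49').
With 2 capturing groups, `findall` returns a 2-tuple per match.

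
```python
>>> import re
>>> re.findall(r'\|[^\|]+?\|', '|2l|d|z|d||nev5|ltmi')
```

Matches: at [0:4] → '|2l|'; at [5:8] → '|z|'; at [10:16] → '|nev5|'.
With no groups in the pattern, `findall` gives back each whole match — 3 here.

['|2l|', '|z|', '|nev5|']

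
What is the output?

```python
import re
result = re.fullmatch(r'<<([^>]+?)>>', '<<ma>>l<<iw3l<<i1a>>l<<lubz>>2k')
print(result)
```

None

`re.fullmatch` requires the pattern to consume the entire string.
Here there's no way to consume every character, so the call returns None.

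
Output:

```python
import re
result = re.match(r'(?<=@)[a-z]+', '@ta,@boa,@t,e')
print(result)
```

The positive lookaround only admits positions where the adjacent text matches; those characters stay outside the span.
`match` is anchored at position 0; if the pattern doesn't fit there, it returns None.
Here position 0 doesn't satisfy it, so the call returns None.

None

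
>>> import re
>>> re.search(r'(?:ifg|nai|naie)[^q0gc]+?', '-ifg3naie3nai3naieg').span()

Unlike `match`, `search` isn't anchored — it looks for the pattern anywhere in the string.
The match spans [1:5] → 'ifg3'.

(1, 5)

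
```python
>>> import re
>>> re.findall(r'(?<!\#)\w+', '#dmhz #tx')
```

`(?!…)`/`(?<!…)` only lets a position through if the neighbouring text does NOT match; no characters are consumed.
Matches: at [2:5] → 'mhz'; at [8:9] → 'x'.
`findall` yields the raw match text (2 of them) because the pattern has no groups.

['mhz', 'x']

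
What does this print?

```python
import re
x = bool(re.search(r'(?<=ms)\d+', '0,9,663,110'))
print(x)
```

Lookahead/lookbehind check context without consuming it, so the matched span excludes the asserted characters.
Unlike `match`, `search` isn't anchored — it looks for the pattern anywhere in the string.
Here the pattern never matches, so the call returns None, and `bool(None)` is False.

False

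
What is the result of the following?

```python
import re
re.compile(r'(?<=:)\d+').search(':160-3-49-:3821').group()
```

Because the assertion is zero-width, the text it checks is not consumed and won't appear in the result.
The match spans [1:4] → '160'.

'160'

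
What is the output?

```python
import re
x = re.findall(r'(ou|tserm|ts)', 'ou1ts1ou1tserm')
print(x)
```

Alternation isn't longest-match — the leftmost alternative that fits at this position is chosen.
Scanning left to right: at [0:2] match 'ou', group 1 = 'ou'; at [3:5] match 'ts', group 1 = 'ts'; at [6:8] match 'ou', group 1 = 'ou'; at [9:14] match 'tserm', group 1 = 'tserm'.
`findall` collects group 1 from each match (4 total).

['ou', 'ts', 'ou', 'tserm']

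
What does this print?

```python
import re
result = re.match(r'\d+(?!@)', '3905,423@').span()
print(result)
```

(0, 4)

`re.match` only tries the pattern at the start of the string.
The match spans [0:4] → '3905'.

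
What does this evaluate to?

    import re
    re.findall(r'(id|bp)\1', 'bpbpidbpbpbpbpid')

['bp', 'bp', 'bp']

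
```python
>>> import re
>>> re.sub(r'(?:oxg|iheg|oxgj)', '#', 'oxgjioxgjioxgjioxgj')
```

'#ji#ji#ji#j'

Alternation isn't longest-match — the leftmost alternative that fits at this position is chosen.
Matches: at [0:3] → 'oxg'; at [5:8] → 'oxg'; at [10:13] → 'oxg'; at [15:18] → 'oxg'.
`sub` substitutes '#' at each match site.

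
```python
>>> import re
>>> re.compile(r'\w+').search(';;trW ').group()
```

The match spans [2:5] → 'trW'.

'trW'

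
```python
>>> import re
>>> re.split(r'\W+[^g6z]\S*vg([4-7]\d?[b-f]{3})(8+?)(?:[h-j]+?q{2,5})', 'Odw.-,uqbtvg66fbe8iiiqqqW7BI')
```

['Odw', '66fbe', '8', 'W7BI']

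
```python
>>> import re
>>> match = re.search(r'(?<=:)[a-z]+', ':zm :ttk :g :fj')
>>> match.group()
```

The positive lookaround only admits positions where the adjacent text matches; those characters stay outside the span.
The match spans [1:3] → 'zm'.

'zm'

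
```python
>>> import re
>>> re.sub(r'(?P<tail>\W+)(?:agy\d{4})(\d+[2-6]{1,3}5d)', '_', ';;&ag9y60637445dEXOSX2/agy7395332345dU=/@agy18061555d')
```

';;&ag9y60637445dEXOSX2_U_'

Pattern: one or more of a non-word character (captured as 'tail'); then the literal 'agy', then exactly 4 of a digit (non-capturing group); then one or more of a digit, then 1 to 3 of a character in [2-6], then the literal '5d' (captured).
Matches: at [22:37] → '/agy7395332345d'; at [38:53] → '=/@agy18061555d'.
`sub` substitutes '_' at each match site.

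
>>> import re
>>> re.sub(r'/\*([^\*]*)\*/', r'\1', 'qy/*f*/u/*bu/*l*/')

'qyfu/*bul'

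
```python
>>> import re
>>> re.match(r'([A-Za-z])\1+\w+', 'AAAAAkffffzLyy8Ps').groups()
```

The match spans [0:17] → 'AAAAAkffffzLyy8Ps'.
Captured: group 1 = 'A'.

('A',)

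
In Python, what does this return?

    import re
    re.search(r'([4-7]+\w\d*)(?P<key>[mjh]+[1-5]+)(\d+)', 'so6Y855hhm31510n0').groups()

('6Y855', 'hhm3151', '0')

The match spans [2:15] → '6Y855hhm31510'.
Captured: group 1 = '6Y855', group 2 = 'hhm3151', group 3 = '0'.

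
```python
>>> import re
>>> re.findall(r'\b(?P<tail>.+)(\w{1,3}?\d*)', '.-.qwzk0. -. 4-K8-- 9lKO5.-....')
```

[('qwzk0. -. 4-K8-- 9lKO', '5')]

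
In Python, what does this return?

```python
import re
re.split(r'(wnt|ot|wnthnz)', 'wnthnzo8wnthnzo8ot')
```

Alternation isn't longest-match — the leftmost alternative that fits at this position is chosen.
Matches to split on: at [0:3] → 'wnt'; at [8:11] → 'wnt'; at [16:18] → 'ot'.
Because the pattern has a capturing group, `split` also inserts each captured text between the pieces.

['', 'wnt', 'hnzo8', 'wnt', 'hnzo8', 'ot', '']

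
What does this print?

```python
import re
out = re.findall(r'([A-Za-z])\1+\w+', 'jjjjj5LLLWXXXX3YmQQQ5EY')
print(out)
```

['j']

After group 1 captures some text, `\1` only succeeds where that same text appears again.
Matches: at [0:23] match 'jjjjj5LLLWXXXX3YmQQQ5EY', group 1 = 'j'.
Because there's exactly one group, `findall` drops the full match and keeps group 1 from the one hit.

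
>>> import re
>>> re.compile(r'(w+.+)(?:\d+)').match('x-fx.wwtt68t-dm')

This matches one or more of the literal 'w', then one or more of any character (captured); then one or more of a digit (non-capturing group).
`match` is anchored at position 0; if the pattern doesn't fit there, it returns None.
Here position 0 doesn't satisfy it, so the call returns None.

None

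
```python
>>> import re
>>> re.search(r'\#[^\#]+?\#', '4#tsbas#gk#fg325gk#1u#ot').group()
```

The match spans [1:8] → '#tsbas#'.

'#tsbas#'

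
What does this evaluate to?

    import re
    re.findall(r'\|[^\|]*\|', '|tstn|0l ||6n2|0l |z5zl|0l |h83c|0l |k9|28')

['|tstn|', '||', '|0l |', '|0l |', '|0l |']

Walking the string: at [0:6] → '|tstn|'; at [9:11] → '||'; at [14:19] → '|0l |'; at [23:28] → '|0l |'; at [32:37] → '|0l |'.
With no groups in the pattern, `findall` gives back each whole match — 5 here.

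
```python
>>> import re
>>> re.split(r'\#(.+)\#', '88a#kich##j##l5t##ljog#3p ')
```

Matches to split on: at [3:23] → '#kich##j##l5t##ljog#'.
`re.split` interleaves the captured-group text with the surrounding fragments.

['88a', 'kich##j##l5t##ljog', '3p ']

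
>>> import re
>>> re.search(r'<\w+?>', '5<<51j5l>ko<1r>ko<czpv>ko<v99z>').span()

The match spans [2:9] → '<51j5l>'.

(2, 9)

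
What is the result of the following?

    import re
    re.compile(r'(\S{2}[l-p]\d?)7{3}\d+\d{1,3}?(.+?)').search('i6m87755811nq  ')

None

This matches exactly 2 of a non-whitespace character, then a character in [l-p], then optionally a digit (captured); then exactly 3 of a literal '7', then one or more of a digit, then 1 to 3 of a digit (lazy); then one or more of any character (lazy) (captured).
Here the pattern never matches, so the call returns None.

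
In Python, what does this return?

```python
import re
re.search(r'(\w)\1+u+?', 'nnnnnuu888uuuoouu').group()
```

'nnnnnu'

A backreference is literal: `\1` must see the identical characters the first group matched.
`re.search` scans for the first position where the pattern succeeds.
The match spans [0:6] → 'nnnnnu'.
Captured: group 1 = 'n'.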